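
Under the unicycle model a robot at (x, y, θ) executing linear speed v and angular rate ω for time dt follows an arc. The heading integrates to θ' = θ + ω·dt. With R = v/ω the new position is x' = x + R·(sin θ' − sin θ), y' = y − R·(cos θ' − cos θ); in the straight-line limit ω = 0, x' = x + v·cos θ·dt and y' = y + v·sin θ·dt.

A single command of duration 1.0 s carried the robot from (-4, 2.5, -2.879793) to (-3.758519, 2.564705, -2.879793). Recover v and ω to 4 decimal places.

v = -0.2500, ω = 0.0000

Δθ = -2.879793 − -2.879793 = 0.000000
ω = Δθ/dt = 0.000000/1.0 = 0.0000
ω = 0 → v = (Δx·cos θ + Δy·sin θ)/dt = -0.2500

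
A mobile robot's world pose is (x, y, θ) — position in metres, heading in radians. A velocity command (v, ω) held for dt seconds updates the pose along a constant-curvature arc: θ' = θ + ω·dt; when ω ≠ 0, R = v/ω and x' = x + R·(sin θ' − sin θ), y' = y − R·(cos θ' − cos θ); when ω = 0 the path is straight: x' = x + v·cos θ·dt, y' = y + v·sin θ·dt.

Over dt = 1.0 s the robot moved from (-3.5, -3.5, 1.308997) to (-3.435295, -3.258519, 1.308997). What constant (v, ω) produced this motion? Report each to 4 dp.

v = 0.2500, ω = 0.0000

Δθ = 1.308997 − 1.308997 = 0.000000
ω = Δθ/dt = 0.000000/1.0 = 0.0000
ω = 0 → v = (Δx·cos θ + Δy·sin θ)/dt = 0.2500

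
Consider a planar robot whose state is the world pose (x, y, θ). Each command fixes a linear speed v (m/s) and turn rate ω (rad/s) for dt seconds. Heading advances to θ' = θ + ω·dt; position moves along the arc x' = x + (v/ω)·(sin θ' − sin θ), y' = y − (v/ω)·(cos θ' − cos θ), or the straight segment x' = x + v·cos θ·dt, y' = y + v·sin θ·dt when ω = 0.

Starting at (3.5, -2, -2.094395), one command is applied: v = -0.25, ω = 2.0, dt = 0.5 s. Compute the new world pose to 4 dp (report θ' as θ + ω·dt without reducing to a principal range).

θ' = -2.0944 + 2.0·0.5 = -1.0944
R = v/ω = -0.25/2.0 = -0.1250
x' = 3.5 + -0.1250·(sin -1.0944 − sin -2.0944) = 3.5028
y' = -2 − -0.1250·(cos -1.0944 − cos -2.0944) = -1.8802

(3.5028, -1.8802, -1.0944)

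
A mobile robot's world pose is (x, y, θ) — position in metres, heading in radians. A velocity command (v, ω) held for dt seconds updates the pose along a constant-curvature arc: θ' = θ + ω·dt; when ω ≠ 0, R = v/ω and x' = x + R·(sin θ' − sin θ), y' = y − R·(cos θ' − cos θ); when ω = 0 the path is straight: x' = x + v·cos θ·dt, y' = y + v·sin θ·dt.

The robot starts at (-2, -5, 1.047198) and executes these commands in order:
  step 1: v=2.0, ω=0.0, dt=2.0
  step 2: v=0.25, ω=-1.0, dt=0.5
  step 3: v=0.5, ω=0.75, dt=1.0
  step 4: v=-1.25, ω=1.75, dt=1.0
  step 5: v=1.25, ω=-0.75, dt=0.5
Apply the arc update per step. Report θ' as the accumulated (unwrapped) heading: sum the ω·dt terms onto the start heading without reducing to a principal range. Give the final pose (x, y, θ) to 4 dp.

step 1: θ'=1.0472 (straight) → pose (0.0000, -1.5359, 1.0472)
step 2: θ'=0.5472 (R=-0.2500) → pose (0.0864, -1.4474, 0.5472)
step 3: θ'=1.2972 (R=0.6667) → pose (0.3814, -1.0582, 1.2972)
step 4: θ'=3.0472 (R=-0.7143) → pose (1.0018, -1.9623, 3.0472)
step 5: θ'=2.6722 (R=-1.6667) → pose (0.4050, -1.7895, 2.6722)

(0.4050, -1.7895, 2.6722)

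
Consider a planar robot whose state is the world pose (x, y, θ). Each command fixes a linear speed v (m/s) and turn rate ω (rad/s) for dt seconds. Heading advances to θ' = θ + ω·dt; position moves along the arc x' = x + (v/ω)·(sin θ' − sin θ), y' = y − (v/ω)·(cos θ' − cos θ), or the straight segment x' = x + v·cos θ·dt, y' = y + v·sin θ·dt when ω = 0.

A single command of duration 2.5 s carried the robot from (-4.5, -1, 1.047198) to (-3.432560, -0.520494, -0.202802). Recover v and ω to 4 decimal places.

Δθ = -0.202802 − 1.047198 = -1.250000
ω = Δθ/dt = -1.250000/2.5 = -0.5000
R = Δx/(sin θ' − sin θ) = -1.0000
v = R·ω = -1.0000·-0.5000 = 0.5000

v = 0.5000, ω = -0.5000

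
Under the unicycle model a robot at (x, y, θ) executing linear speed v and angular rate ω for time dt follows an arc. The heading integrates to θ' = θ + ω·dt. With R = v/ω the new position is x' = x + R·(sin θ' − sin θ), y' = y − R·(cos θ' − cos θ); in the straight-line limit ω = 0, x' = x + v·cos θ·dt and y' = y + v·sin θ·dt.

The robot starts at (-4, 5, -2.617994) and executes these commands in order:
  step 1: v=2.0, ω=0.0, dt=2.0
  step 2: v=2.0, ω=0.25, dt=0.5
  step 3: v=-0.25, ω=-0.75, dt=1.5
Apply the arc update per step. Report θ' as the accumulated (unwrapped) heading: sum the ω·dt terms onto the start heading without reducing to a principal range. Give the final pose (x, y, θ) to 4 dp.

(-7.9424, 2.4778, -3.6180)

step 1: θ'=-2.6180 (straight) → pose (-7.4641, 3.0000, -2.6180)
step 2: θ'=-2.4930 (R=8.0000) → pose (-8.2967, 2.4472, -2.4930)
step 3: θ'=-3.6180 (R=0.3333) → pose (-7.9424, 2.4778, -3.6180)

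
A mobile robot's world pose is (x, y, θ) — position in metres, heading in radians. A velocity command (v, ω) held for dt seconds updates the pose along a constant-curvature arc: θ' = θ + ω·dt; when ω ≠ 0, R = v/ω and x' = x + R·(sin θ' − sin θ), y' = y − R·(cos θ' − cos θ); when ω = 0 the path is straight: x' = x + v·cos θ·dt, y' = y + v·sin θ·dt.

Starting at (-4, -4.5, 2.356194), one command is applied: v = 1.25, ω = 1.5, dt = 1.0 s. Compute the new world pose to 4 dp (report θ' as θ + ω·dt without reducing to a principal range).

θ' = 2.3562 + 1.5·1.0 = 3.8562
R = v/ω = 1.25/1.5 = 0.8333
x' = -4 + 0.8333·(sin 3.8562 − sin 2.3562) = -5.1354
y' = -4.5 − 0.8333·(cos 3.8562 − cos 2.3562) = -4.4598

(-5.1354, -4.4598, 3.8562)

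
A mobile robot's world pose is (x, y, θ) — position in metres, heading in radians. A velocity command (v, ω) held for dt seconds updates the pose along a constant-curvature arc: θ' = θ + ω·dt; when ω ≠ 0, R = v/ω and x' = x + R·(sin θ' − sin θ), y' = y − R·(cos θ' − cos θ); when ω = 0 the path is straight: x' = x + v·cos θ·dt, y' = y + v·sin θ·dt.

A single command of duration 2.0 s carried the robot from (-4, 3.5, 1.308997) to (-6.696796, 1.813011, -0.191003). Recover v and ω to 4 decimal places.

Δθ = -0.191003 − 1.308997 = -1.500000
ω = Δθ/dt = -1.500000/2.0 = -0.7500
R = Δx/(sin θ' − sin θ) = 2.3333
v = R·ω = 2.3333·-0.7500 = -1.7500

v = -1.7500, ω = -0.7500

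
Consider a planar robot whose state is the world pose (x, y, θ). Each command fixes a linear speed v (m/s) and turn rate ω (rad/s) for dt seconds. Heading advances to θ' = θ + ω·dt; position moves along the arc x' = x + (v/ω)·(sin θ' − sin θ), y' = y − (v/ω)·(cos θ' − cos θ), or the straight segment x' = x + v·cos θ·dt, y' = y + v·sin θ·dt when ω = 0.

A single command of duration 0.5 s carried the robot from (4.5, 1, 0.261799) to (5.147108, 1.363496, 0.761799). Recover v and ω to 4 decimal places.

v = 1.5000, ω = 1.0000

Δθ = 0.761799 − 0.261799 = 0.500000
ω = Δθ/dt = 0.500000/0.5 = 1.0000
R = Δx/(sin θ' − sin θ) = 1.5000
v = R·ω = 1.5000·1.0000 = 1.5000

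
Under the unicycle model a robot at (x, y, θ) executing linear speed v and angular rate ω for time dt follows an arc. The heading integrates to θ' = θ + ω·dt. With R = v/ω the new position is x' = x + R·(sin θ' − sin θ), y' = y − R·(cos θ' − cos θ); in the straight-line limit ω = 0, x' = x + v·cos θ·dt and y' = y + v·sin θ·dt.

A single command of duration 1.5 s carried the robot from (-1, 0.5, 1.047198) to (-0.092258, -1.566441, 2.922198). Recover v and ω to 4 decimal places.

Δθ = 2.922198 − 1.047198 = 1.875000
ω = Δθ/dt = 1.875000/1.5 = 1.2500
R = −Δy/(cos θ' − cos θ) = -1.4000
v = R·ω = -1.4000·1.2500 = -1.7500

v = -1.7500, ω = 1.2500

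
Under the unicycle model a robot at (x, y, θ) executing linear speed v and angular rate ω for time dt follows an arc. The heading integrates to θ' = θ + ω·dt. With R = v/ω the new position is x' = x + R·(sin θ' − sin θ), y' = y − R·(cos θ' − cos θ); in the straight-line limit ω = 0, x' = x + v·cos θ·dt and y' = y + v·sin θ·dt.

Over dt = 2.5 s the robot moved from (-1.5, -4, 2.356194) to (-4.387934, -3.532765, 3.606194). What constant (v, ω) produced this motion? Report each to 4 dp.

Δθ = 3.606194 − 2.356194 = 1.250000
ω = Δθ/dt = 1.250000/2.5 = 0.5000
R = Δx/(sin θ' − sin θ) = 2.5000
v = R·ω = 2.5000·0.5000 = 1.2500

v = 1.2500, ω = 0.5000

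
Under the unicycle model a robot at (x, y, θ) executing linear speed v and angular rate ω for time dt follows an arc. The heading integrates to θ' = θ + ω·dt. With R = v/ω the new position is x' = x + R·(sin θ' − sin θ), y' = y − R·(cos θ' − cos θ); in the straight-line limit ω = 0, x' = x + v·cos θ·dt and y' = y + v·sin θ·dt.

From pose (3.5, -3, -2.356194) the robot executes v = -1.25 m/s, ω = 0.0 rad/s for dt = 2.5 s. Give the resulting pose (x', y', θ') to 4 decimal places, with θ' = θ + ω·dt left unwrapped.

(5.7097, -0.7903, -2.3562)

θ' = -2.3562 + 0.0·2.5 = -2.3562
ω = 0 → straight: x' = 3.5 + -1.25·cos(-2.3562)·2.5 = 5.7097
y' = -3 + -1.25·sin(-2.3562)·2.5 = -0.7903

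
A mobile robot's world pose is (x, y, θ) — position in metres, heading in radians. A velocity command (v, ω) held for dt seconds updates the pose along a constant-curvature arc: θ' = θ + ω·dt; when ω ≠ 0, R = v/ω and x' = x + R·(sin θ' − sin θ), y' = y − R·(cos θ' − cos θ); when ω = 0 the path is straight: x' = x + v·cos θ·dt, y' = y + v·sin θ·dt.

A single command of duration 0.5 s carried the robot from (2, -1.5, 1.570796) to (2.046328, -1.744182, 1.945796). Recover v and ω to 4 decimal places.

v = -0.5000, ω = 0.7500

Δθ = 1.945796 − 1.570796 = 0.375000
ω = Δθ/dt = 0.375000/0.5 = 0.7500
R = −Δy/(cos θ' − cos θ) = -0.6667
v = R·ω = -0.6667·0.7500 = -0.5000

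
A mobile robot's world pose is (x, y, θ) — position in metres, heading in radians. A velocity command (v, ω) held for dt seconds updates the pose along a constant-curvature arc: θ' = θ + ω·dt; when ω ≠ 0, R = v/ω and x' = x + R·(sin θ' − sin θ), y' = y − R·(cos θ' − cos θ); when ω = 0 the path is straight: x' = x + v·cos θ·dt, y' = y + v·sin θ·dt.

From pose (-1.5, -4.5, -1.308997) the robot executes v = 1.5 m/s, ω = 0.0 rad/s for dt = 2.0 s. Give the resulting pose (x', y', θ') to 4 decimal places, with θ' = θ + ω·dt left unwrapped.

θ' = -1.3090 + 0.0·2.0 = -1.3090
ω = 0 → straight: x' = -1.5 + 1.5·cos(-1.3090)·2.0 = -0.7235
y' = -4.5 + 1.5·sin(-1.3090)·2.0 = -7.3978

(-0.7235, -7.3978, -1.3090)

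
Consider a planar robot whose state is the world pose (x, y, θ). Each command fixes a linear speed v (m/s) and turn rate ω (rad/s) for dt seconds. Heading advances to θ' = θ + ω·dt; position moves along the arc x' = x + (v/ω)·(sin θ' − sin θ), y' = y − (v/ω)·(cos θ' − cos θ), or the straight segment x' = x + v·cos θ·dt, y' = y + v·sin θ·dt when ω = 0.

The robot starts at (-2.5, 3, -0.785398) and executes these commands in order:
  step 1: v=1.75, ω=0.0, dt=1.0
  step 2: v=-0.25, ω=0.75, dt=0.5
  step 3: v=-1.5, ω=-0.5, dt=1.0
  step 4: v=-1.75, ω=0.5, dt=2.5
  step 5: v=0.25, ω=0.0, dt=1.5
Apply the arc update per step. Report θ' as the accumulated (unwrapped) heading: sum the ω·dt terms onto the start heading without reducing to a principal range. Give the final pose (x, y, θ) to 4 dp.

step 1: θ'=-0.7854 (straight) → pose (-1.2626, 1.7626, -0.7854)
step 2: θ'=-0.4104 (R=-0.3333) → pose (-1.3653, 1.8325, -0.4104)
step 3: θ'=-0.9104 (R=3.0000) → pose (-2.5376, 2.7431, -0.9104)
step 4: θ'=0.3396 (R=-3.5000) → pose (-6.4676, 3.8962, 0.3396)
step 5: θ'=0.3396 (straight) → pose (-6.1140, 4.0211, 0.3396)

(-6.1140, 4.0211, 0.3396)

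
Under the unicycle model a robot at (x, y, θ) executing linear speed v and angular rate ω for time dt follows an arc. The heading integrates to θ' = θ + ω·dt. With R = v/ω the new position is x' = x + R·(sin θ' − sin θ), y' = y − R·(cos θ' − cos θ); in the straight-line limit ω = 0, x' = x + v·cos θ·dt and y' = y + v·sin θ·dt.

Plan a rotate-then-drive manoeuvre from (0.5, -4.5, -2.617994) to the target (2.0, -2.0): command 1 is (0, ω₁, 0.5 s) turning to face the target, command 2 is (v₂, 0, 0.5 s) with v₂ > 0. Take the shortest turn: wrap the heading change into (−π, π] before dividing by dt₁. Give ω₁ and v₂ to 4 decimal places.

ω₁ = -5.2696, v₂ = 5.8310

heading to target = atan2(-2−-4.5, 2−0.5) = 1.0304
Δθ = wrap(1.0304 − -2.6180) = -2.6348; ω₁ = Δθ/dt₁ = -5.2696
distance = √((2−0.5)² + (-2−-4.5)²) = 2.9155; v₂ = distance/dt₂ = 5.8310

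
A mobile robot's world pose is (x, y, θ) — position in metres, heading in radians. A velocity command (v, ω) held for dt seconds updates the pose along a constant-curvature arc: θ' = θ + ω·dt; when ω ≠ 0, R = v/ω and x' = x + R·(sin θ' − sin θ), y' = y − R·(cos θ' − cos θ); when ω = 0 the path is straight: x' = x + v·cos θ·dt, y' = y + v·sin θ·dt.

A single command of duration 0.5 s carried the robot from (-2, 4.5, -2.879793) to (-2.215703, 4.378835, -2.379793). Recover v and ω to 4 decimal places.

v = 0.5000, ω = 1.0000

Δθ = -2.379793 − -2.879793 = 0.500000
ω = Δθ/dt = 0.500000/0.5 = 1.0000
R = Δx/(sin θ' − sin θ) = 0.5000
v = R·ω = 0.5000·1.0000 = 0.5000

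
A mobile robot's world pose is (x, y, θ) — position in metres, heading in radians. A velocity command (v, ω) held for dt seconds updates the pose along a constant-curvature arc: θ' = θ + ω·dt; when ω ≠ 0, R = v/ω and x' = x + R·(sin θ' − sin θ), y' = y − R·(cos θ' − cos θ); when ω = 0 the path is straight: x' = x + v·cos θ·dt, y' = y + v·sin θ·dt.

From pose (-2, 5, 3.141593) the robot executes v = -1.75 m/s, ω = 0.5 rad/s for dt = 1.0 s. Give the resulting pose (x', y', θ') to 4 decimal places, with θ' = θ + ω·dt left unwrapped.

θ' = 3.1416 + 0.5·1.0 = 3.6416
R = v/ω = -1.75/0.5 = -3.5000
x' = -2 + -3.5000·(sin 3.6416 − sin 3.1416) = -0.3220
y' = 5 − -3.5000·(cos 3.6416 − cos 3.1416) = 5.4285

(-0.3220, 5.4285, 3.6416)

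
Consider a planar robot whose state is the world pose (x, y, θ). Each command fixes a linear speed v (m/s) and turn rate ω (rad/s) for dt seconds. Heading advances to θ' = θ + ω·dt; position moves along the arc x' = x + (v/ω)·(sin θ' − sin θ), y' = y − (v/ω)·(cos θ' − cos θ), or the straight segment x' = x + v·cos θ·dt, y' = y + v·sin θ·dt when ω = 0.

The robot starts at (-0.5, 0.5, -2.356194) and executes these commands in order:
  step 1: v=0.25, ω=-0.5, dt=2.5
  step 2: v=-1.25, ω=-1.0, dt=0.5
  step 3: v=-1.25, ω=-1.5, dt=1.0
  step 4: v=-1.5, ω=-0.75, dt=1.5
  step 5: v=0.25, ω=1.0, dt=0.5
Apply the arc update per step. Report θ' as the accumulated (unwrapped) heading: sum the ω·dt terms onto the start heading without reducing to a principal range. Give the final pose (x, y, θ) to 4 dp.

step 1: θ'=-3.6062 (R=-0.5000) → pose (-1.0776, 0.4066, -3.6062)
step 2: θ'=-4.1062 (R=1.2500) → pose (-0.6104, 0.0012, -4.1062)
step 3: θ'=-5.6062 (R=0.8333) → pose (-0.7732, -1.1231, -5.6062)
step 4: θ'=-6.7312 (R=2.0000) → pose (-2.8924, -1.3668, -6.7312)
step 5: θ'=-6.2312 (R=0.2500) → pose (-2.7712, -1.3911, -6.2312)

(-2.7712, -1.3911, -6.2312)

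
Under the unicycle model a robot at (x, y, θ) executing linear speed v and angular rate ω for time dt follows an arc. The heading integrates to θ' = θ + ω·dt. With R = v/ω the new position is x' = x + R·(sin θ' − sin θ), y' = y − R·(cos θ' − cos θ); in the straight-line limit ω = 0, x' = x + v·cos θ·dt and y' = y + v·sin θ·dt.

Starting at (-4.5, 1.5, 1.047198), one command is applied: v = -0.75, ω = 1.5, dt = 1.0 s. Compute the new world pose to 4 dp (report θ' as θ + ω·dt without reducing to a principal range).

θ' = 1.0472 + 1.5·1.0 = 2.5472
R = v/ω = -0.75/1.5 = -0.5000
x' = -4.5 + -0.5000·(sin 2.5472 − sin 1.0472) = -4.3470
y' = 1.5 − -0.5000·(cos 2.5472 − cos 1.0472) = 0.8358

(-4.3470, 0.8358, 2.5472)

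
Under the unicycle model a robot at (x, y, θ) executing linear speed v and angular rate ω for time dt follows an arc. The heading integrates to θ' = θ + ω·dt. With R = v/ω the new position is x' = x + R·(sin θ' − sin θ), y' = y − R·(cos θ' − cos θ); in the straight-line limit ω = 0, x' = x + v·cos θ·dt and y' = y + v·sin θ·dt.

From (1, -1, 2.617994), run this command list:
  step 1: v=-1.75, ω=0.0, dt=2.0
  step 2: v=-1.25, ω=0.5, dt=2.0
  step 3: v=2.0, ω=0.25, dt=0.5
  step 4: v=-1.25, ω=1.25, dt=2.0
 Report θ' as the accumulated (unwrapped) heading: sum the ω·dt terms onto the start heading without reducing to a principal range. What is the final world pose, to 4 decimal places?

(5.0442, -1.4957, 6.2430)

step 1: θ'=2.6180 (straight) → pose (4.0311, -2.7500, 2.6180)
step 2: θ'=3.6180 (R=-2.5000) → pose (6.4275, -2.8066, 3.6180)
step 3: θ'=3.7430 (R=8.0000) → pose (5.5698, -3.3194, 3.7430)
step 4: θ'=6.2430 (R=-1.0000) → pose (5.0442, -1.4957, 6.2430)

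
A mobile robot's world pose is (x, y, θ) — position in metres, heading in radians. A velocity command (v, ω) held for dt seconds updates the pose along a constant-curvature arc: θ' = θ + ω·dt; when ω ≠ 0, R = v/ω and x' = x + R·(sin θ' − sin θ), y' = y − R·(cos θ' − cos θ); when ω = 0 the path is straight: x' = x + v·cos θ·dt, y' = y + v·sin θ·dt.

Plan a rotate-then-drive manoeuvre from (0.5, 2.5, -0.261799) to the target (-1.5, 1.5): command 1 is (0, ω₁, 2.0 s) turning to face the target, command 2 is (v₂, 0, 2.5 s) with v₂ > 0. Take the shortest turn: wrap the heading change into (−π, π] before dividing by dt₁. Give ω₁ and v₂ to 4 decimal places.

ω₁ = -1.2081, v₂ = 0.8944

heading to target = atan2(1.5−2.5, -1.5−0.5) = -2.6779
Δθ = wrap(-2.6779 − -0.2618) = -2.4161; ω₁ = Δθ/dt₁ = -1.2081
distance = √((-1.5−0.5)² + (1.5−2.5)²) = 2.2361; v₂ = distance/dt₂ = 0.8944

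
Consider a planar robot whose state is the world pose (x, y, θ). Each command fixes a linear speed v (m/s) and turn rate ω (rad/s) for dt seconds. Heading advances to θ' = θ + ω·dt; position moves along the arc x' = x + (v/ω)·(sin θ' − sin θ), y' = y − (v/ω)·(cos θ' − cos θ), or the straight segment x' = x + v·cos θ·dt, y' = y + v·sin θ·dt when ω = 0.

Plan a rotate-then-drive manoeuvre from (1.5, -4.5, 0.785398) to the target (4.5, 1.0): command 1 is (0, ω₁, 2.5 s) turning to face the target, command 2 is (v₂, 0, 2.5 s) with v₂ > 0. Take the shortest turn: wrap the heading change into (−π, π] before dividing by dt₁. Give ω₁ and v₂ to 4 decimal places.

ω₁ = 0.1144, v₂ = 2.5060

heading to target = atan2(1−-4.5, 4.5−1.5) = 1.0714
Δθ = wrap(1.0714 − 0.7854) = 0.2861; ω₁ = Δθ/dt₁ = 0.1144
distance = √((4.5−1.5)² + (1−-4.5)²) = 6.2650; v₂ = distance/dt₂ = 2.5060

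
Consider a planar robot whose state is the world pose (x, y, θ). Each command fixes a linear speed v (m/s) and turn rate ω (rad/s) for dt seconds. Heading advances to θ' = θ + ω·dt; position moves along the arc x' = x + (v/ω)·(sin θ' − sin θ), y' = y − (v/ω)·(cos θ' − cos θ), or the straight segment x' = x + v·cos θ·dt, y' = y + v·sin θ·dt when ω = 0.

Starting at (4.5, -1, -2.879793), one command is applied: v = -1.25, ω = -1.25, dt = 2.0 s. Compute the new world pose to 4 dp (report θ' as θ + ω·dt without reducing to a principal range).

(5.5443, -2.5849, -5.3798)

θ' = -2.8798 + -1.25·2.0 = -5.3798
R = v/ω = -1.25/-1.25 = 1.0000
x' = 4.5 + 1.0000·(sin -5.3798 − sin -2.8798) = 5.5443
y' = -1 − 1.0000·(cos -5.3798 − cos -2.8798) = -2.5849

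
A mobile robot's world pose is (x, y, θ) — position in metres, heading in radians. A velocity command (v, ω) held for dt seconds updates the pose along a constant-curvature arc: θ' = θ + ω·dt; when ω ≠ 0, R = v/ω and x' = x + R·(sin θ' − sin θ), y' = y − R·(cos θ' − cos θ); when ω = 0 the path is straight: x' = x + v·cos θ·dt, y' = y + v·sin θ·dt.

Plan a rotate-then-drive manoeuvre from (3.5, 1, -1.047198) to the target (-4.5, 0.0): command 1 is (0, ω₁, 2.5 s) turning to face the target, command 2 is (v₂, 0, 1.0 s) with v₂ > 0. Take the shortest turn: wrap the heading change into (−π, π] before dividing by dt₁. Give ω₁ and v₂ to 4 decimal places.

heading to target = atan2(0−1, -4.5−3.5) = -3.0172
Δθ = wrap(-3.0172 − -1.0472) = -1.9700; ω₁ = Δθ/dt₁ = -0.7880
distance = √((-4.5−3.5)² + (0−1)²) = 8.0623; v₂ = distance/dt₂ = 8.0623

ω₁ = -0.7880, v₂ = 8.0623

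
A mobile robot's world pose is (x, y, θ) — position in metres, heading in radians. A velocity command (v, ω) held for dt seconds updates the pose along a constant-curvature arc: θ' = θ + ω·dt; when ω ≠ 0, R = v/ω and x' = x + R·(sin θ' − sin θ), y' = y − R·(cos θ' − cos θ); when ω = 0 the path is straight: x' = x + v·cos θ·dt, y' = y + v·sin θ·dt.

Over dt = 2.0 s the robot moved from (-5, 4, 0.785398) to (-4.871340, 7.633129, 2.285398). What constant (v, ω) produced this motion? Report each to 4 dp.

Δθ = 2.285398 − 0.785398 = 1.500000
ω = Δθ/dt = 1.500000/2.0 = 0.7500
R = −Δy/(cos θ' − cos θ) = 2.6667
v = R·ω = 2.6667·0.7500 = 2.0000

v = 2.0000, ω = 0.7500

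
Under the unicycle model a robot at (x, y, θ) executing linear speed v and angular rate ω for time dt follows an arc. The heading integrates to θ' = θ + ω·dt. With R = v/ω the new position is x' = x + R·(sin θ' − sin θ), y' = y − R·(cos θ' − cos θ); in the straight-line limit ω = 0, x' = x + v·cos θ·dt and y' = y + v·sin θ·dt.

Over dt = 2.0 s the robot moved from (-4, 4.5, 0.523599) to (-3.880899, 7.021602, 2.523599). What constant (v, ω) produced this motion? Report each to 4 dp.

Δθ = 2.523599 − 0.523599 = 2.000000
ω = Δθ/dt = 2.000000/2.0 = 1.0000
R = −Δy/(cos θ' − cos θ) = 1.5000
v = R·ω = 1.5000·1.0000 = 1.5000

v = 1.5000, ω = 1.0000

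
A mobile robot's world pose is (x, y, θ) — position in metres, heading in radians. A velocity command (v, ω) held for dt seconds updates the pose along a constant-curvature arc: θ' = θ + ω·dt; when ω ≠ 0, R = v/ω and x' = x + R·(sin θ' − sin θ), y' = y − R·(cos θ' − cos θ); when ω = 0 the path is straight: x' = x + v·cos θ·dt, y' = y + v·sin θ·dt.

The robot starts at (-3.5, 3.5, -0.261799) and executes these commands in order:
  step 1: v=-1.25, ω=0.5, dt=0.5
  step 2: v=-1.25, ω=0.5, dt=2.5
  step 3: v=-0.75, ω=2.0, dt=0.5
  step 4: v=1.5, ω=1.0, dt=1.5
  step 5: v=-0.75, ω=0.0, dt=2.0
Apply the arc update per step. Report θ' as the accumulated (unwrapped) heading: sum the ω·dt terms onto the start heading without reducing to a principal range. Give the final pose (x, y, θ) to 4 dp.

(-7.2302, 2.7021, 3.7382)

step 1: θ'=-0.0118 (R=-2.5000) → pose (-4.1175, 3.5850, -0.0118)
step 2: θ'=1.2382 (R=-2.5000) → pose (-6.5100, 1.9014, 1.2382)
step 3: θ'=2.2382 (R=-0.3750) → pose (-6.4501, 1.5469, 2.2382)
step 4: θ'=3.7382 (R=1.5000) → pose (-8.4710, 1.8593, 3.7382)
step 5: θ'=3.7382 (straight) → pose (-7.2302, 2.7021, 3.7382)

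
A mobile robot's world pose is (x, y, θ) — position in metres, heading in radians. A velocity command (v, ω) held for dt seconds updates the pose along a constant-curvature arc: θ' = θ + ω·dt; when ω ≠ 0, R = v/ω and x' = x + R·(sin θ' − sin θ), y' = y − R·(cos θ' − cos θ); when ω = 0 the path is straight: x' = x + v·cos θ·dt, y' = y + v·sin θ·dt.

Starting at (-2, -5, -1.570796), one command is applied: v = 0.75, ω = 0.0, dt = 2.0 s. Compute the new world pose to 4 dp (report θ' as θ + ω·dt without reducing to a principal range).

θ' = -1.5708 + 0.0·2.0 = -1.5708
ω = 0 → straight: x' = -2 + 0.75·cos(-1.5708)·2.0 = -2.0000
y' = -5 + 0.75·sin(-1.5708)·2.0 = -6.5000

(-2.0000, -6.5000, -1.5708)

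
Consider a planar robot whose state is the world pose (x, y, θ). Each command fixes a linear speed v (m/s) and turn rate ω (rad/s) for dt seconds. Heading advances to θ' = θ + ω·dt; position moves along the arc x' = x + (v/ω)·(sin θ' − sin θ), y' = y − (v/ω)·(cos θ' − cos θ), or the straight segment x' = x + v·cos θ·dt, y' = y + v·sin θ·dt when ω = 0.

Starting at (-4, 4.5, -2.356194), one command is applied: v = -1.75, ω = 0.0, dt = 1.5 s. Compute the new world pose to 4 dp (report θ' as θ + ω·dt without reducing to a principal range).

θ' = -2.3562 + 0.0·1.5 = -2.3562
ω = 0 → straight: x' = -4 + -1.75·cos(-2.3562)·1.5 = -2.1438
y' = 4.5 + -1.75·sin(-2.3562)·1.5 = 6.3562

(-2.1438, 6.3562, -2.3562)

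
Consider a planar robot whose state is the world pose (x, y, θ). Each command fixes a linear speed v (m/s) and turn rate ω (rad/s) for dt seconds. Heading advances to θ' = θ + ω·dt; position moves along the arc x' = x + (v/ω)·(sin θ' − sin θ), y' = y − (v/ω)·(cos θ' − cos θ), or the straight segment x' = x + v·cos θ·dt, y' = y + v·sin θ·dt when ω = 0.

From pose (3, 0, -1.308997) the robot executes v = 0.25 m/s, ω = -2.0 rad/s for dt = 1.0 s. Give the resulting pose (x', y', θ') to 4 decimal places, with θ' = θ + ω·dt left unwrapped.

θ' = -1.3090 + -2.0·1.0 = -3.3090
R = v/ω = 0.25/-2.0 = -0.1250
x' = 3 + -0.1250·(sin -3.3090 − sin -1.3090) = 2.8584
y' = 0 − -0.1250·(cos -3.3090 − cos -1.3090) = -0.1556

(2.8584, -0.1556, -3.3090)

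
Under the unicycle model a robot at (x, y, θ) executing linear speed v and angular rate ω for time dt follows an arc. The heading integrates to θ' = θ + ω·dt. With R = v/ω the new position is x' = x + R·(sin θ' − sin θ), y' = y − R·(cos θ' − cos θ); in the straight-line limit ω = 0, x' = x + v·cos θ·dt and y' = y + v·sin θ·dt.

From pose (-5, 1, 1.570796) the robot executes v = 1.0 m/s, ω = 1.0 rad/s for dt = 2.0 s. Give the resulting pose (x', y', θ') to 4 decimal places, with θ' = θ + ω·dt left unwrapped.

θ' = 1.5708 + 1.0·2.0 = 3.5708
R = v/ω = 1.0/1.0 = 1.0000
x' = -5 + 1.0000·(sin 3.5708 − sin 1.5708) = -6.4161
y' = 1 − 1.0000·(cos 3.5708 − cos 1.5708) = 1.9093

(-6.4161, 1.9093, 3.5708)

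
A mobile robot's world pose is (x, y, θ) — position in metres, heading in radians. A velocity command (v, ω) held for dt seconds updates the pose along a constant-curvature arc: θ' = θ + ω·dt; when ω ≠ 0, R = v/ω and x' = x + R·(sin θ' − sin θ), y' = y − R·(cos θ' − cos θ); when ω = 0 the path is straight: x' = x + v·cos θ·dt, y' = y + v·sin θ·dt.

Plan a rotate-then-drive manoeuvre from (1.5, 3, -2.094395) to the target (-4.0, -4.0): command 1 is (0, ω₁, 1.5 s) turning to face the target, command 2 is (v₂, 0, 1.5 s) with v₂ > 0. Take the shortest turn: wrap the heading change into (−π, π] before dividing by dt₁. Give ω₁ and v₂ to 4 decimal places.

ω₁ = -0.0949, v₂ = 5.9348

heading to target = atan2(-4−3, -4−1.5) = -2.2368
Δθ = wrap(-2.2368 − -2.0944) = -0.1424; ω₁ = Δθ/dt₁ = -0.0949
distance = √((-4−1.5)² + (-4−3)²) = 8.9022; v₂ = distance/dt₂ = 5.9348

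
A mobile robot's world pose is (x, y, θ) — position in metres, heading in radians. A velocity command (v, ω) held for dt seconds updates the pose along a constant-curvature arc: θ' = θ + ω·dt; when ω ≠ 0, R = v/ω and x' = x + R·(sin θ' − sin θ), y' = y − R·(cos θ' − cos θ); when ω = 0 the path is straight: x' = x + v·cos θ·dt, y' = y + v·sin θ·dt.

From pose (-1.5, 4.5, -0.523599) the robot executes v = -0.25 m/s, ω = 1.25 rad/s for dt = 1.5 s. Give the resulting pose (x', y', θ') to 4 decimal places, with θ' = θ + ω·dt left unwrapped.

θ' = -0.5236 + 1.25·1.5 = 1.3514
R = v/ω = -0.25/1.25 = -0.2000
x' = -1.5 + -0.2000·(sin 1.3514 − sin -0.5236) = -1.7952
y' = 4.5 − -0.2000·(cos 1.3514 − cos -0.5236) = 4.3703

(-1.7952, 4.3703, 1.3514)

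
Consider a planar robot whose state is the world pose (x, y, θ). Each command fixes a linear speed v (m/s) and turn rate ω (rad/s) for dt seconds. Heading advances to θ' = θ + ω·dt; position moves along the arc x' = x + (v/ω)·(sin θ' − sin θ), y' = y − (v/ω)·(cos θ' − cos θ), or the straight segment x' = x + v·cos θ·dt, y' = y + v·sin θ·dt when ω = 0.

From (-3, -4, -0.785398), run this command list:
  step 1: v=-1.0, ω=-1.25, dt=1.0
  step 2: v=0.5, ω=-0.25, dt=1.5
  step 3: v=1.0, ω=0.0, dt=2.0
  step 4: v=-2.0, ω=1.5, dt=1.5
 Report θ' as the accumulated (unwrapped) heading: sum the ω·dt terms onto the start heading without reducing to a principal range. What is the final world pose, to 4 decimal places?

(-5.7681, -2.6953, -0.1604)

step 1: θ'=-2.0354 (R=0.8000) → pose (-3.1495, -3.0759, -2.0354)
step 2: θ'=-2.4104 (R=-2.0000) → pose (-3.6020, -3.6685, -2.4104)
step 3: θ'=-2.4104 (straight) → pose (-5.0908, -5.0040, -2.4104)
step 4: θ'=-0.1604 (R=-1.3333) → pose (-5.7681, -2.6953, -0.1604)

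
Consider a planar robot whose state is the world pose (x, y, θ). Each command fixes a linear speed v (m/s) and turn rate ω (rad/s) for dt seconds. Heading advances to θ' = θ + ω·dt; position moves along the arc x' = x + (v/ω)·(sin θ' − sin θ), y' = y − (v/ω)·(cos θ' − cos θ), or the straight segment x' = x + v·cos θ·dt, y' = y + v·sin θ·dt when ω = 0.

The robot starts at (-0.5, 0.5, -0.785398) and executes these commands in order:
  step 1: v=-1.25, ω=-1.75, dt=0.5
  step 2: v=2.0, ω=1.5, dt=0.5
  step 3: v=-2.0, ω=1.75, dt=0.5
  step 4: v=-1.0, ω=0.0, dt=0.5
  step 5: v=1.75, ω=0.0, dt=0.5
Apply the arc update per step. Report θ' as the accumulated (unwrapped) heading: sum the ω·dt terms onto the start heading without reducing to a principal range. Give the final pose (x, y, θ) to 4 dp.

(-0.9187, 0.5596, -0.0354)

step 1: θ'=-1.6604 (R=0.7143) → pose (-0.7063, 1.0690, -1.6604)
step 2: θ'=-0.9104 (R=1.3333) → pose (-0.4314, 0.1318, -0.9104)
step 3: θ'=-0.0354 (R=-1.1429) → pose (-1.2935, 0.5729, -0.0354)
step 4: θ'=-0.0354 (straight) → pose (-1.7932, 0.5905, -0.0354)
step 5: θ'=-0.0354 (straight) → pose (-0.9187, 0.5596, -0.0354)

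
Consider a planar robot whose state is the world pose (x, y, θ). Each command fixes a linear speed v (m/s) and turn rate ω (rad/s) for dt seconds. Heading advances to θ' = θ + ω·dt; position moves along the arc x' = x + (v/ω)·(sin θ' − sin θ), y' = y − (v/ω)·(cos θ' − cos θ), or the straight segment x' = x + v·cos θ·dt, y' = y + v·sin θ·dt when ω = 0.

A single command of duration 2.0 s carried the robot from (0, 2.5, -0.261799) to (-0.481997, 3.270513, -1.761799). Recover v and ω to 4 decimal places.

v = -0.5000, ω = -0.7500

Δθ = -1.761799 − -0.261799 = -1.500000
ω = Δθ/dt = -1.500000/2.0 = -0.7500
R = −Δy/(cos θ' − cos θ) = 0.6667
v = R·ω = 0.6667·-0.7500 = -0.5000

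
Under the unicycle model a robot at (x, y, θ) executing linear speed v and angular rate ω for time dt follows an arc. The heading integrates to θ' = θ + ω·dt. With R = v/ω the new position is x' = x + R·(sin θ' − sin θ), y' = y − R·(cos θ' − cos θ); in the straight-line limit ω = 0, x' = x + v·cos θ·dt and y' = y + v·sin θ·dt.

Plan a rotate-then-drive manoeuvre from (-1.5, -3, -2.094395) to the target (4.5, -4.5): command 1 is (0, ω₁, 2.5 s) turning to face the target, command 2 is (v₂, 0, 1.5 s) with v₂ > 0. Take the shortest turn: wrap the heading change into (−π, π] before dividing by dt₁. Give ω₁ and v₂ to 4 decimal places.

ω₁ = 0.7398, v₂ = 4.1231

heading to target = atan2(-4.5−-3, 4.5−-1.5) = -0.2450
Δθ = wrap(-0.2450 − -2.0944) = 1.8494; ω₁ = Δθ/dt₁ = 0.7398
distance = √((4.5−-1.5)² + (-4.5−-3)²) = 6.1847; v₂ = distance/dt₂ = 4.1231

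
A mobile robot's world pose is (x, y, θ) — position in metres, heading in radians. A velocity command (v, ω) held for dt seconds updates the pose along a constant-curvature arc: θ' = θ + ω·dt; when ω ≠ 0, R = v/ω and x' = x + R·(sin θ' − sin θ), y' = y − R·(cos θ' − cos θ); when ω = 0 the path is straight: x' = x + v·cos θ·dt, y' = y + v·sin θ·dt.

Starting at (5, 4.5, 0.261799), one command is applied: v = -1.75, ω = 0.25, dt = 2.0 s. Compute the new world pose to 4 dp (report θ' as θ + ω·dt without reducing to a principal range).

(1.9802, 2.8037, 0.7618)

θ' = 0.2618 + 0.25·2.0 = 0.7618
R = v/ω = -1.75/0.25 = -7.0000
x' = 5 + -7.0000·(sin 0.7618 − sin 0.2618) = 1.9802
y' = 4.5 − -7.0000·(cos 0.7618 − cos 0.2618) = 2.8037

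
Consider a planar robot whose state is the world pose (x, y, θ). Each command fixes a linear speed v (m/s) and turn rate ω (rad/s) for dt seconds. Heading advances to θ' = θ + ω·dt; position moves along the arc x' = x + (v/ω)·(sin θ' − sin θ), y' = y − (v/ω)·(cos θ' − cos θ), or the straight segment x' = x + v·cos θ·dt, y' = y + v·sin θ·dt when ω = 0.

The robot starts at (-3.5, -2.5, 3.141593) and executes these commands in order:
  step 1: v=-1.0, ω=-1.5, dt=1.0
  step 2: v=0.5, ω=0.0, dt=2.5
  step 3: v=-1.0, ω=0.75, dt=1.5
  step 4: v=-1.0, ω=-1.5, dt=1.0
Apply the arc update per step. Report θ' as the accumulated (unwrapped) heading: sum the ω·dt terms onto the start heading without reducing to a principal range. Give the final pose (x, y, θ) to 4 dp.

step 1: θ'=1.6416 (R=0.6667) → pose (-2.8350, -3.1195, 1.6416)
step 2: θ'=1.6416 (straight) → pose (-2.9234, -1.8726, 1.6416)
step 3: θ'=2.7666 (R=-1.3333) → pose (-2.0818, -3.0190, 2.7666)
step 4: θ'=1.2666 (R=0.6667) → pose (-1.6899, -3.8390, 1.2666)

(-1.6899, -3.8390, 1.2666)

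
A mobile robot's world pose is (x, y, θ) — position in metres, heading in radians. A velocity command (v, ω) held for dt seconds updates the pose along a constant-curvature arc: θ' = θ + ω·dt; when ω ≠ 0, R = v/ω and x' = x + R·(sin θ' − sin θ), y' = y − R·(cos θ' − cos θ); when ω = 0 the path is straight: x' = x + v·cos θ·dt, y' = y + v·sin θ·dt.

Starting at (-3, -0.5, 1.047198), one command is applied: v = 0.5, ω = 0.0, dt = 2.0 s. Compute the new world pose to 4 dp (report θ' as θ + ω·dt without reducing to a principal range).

θ' = 1.0472 + 0.0·2.0 = 1.0472
ω = 0 → straight: x' = -3 + 0.5·cos(1.0472)·2.0 = -2.5000
y' = -0.5 + 0.5·sin(1.0472)·2.0 = 0.3660

(-2.5000, 0.3660, 1.0472)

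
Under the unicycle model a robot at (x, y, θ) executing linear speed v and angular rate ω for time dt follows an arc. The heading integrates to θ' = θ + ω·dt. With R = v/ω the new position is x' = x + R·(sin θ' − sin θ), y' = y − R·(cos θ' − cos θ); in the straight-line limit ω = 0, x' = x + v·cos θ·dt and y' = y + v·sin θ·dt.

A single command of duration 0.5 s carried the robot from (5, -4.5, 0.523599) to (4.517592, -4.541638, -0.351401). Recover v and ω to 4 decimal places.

Δθ = -0.351401 − 0.523599 = -0.875000
ω = Δθ/dt = -0.875000/0.5 = -1.7500
R = Δx/(sin θ' − sin θ) = 0.5714
v = R·ω = 0.5714·-1.7500 = -1.0000

v = -1.0000, ω = -1.7500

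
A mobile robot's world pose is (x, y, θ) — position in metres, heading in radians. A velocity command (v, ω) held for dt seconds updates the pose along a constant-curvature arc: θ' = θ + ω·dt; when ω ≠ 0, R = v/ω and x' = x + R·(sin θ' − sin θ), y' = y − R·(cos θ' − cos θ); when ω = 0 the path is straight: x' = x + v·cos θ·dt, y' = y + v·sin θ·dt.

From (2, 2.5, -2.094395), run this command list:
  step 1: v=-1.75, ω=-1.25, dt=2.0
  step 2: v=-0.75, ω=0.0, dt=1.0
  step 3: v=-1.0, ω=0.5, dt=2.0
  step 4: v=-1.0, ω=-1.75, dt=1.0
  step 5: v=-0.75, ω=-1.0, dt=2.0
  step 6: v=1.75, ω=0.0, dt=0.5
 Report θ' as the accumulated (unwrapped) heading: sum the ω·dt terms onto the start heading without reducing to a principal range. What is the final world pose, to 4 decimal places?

(5.1802, -1.8810, -7.3444)

step 1: θ'=-4.5944 (R=1.4000) → pose (4.6027, 1.9648, -4.5944)
step 2: θ'=-4.5944 (straight) → pose (4.6910, 1.2200, -4.5944)
step 3: θ'=-3.5944 (R=-2.0000) → pose (5.8021, -0.3430, -3.5944)
step 4: θ'=-5.3444 (R=0.5714) → pose (6.0132, -1.1944, -5.3444)
step 5: θ'=-7.3444 (R=0.7500) → pose (4.7533, -1.1172, -7.3444)
step 6: θ'=-7.3444 (straight) → pose (5.1802, -1.8810, -7.3444)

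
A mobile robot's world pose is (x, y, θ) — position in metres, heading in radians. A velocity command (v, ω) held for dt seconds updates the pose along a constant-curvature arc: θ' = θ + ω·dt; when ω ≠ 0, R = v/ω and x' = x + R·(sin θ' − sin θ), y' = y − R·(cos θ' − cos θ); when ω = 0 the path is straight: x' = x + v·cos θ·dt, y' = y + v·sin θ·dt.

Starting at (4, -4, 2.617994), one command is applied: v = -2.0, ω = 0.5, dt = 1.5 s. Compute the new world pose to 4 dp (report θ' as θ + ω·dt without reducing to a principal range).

(6.8979, -4.4338, 3.3680)

θ' = 2.6180 + 0.5·1.5 = 3.3680
R = v/ω = -2.0/0.5 = -4.0000
x' = 4 + -4.0000·(sin 3.3680 − sin 2.6180) = 6.8979
y' = -4 − -4.0000·(cos 3.3680 − cos 2.6180) = -4.4338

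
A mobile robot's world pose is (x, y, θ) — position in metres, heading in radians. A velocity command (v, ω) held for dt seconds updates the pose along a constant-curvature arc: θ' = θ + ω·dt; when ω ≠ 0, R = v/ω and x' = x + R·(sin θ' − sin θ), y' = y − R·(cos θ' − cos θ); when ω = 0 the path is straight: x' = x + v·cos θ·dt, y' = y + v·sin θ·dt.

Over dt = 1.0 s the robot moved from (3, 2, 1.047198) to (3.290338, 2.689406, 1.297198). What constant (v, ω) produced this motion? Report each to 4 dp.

v = 0.7500, ω = 0.2500

Δθ = 1.297198 − 1.047198 = 0.250000
ω = Δθ/dt = 0.250000/1.0 = 0.2500
R = −Δy/(cos θ' − cos θ) = 3.0000
v = R·ω = 3.0000·0.2500 = 0.7500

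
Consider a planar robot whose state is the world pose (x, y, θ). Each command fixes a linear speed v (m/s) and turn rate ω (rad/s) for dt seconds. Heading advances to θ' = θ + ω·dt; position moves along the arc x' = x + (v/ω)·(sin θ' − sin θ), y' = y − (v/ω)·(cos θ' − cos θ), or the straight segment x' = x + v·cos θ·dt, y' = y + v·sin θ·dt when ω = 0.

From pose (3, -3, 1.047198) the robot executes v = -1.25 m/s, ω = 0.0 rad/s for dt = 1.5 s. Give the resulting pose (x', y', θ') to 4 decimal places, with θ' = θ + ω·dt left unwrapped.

θ' = 1.0472 + 0.0·1.5 = 1.0472
ω = 0 → straight: x' = 3 + -1.25·cos(1.0472)·1.5 = 2.0625
y' = -3 + -1.25·sin(1.0472)·1.5 = -4.6238

(2.0625, -4.6238, 1.0472)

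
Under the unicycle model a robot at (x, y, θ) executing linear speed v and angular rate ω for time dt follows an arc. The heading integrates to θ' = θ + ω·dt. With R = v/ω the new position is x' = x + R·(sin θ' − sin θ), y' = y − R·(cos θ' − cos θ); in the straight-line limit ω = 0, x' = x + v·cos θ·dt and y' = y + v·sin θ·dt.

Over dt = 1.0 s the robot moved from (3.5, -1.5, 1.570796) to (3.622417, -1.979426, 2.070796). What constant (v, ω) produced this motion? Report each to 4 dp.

Δθ = 2.070796 − 1.570796 = 0.500000
ω = Δθ/dt = 0.500000/1.0 = 0.5000
R = −Δy/(cos θ' − cos θ) = -1.0000
v = R·ω = -1.0000·0.5000 = -0.5000

v = -0.5000, ω = 0.5000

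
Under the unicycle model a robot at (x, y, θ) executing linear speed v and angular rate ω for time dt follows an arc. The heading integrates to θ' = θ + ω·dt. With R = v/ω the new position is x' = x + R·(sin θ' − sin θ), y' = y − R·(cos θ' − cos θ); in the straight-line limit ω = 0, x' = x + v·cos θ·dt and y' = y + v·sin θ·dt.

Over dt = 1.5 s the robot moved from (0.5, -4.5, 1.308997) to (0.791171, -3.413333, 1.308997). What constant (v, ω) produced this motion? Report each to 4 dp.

Δθ = 1.308997 − 1.308997 = 0.000000
ω = Δθ/dt = 0.000000/1.5 = 0.0000
ω = 0 → v = (Δx·cos θ + Δy·sin θ)/dt = 0.7500

v = 0.7500, ω = 0.0000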